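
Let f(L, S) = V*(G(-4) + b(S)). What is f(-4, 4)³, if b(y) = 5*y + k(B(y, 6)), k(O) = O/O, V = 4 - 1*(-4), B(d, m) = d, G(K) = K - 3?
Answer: 1404928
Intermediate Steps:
G(K) = -3 + K
V = 8 (V = 4 + 4 = 8)
k(O) = 1
b(y) = 1 + 5*y (b(y) = 5*y + 1 = 1 + 5*y)
f(L, S) = -48 + 40*S (f(L, S) = 8*((-3 - 4) + (1 + 5*S)) = 8*(-7 + (1 + 5*S)) = 8*(-6 + 5*S) = -48 + 40*S)
f(-4, 4)³ = (-48 + 40*4)³ = (-48 + 160)³ = 112³ = 1404928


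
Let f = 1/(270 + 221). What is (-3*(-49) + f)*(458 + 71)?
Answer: 38182162/491 ≈ 77764.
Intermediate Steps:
f = 1/491 ≈ 0.0020367
(-3*(-49) + f)*(458 + 71) = (-3*(-49) + 1/491)*(458 + 71) = (147 + 1/491)*529 = (72178/491)*529 = 38182162/491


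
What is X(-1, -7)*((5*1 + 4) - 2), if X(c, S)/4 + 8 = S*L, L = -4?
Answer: 560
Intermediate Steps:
X(c, S) = -32 - 16*S (X(c, S) = -32 + 4*(S*(-4)) = -32 + 4*(-4*S) = -32 - 16*S)
X(-1, -7)*((5*1 + 4) - 2) = (-32 - 16*(-7))*((5*1 + 4) - 2) = (-32 + 112)*((5 + 4) - 2) = 80*(9 - 2) = 80*7 = 560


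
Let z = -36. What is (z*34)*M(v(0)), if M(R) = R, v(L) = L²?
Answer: 0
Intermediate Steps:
(z*34)*M(v(0)) = -36*34*0² = -1224*0 = 0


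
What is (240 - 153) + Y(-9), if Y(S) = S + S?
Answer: 69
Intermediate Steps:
Y(S) = 2*S
(240 - 153) + Y(-9) = (240 - 153) + 2*(-9) = 87 - 18 = 69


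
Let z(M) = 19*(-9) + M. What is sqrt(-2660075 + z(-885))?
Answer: I*sqrt(2661131) ≈ 1631.3*I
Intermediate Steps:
z(M) = -171 + M
sqrt(-2660075 + z(-885)) = sqrt(-2660075 + (-171 - 885)) = sqrt(-2660075 - 1056) = sqrt(-2661131) = I*sqrt(2661131)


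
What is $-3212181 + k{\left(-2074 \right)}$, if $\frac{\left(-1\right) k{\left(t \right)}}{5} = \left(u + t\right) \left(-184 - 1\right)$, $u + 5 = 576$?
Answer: $-4602456$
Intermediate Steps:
$u = 571$ ($u = -5 + 576 = 571$)
$k{\left(t \right)} = 528175 + 925 t$ ($k{\left(t \right)} = - 5 \left(571 + t\right) \left(-184 - 1\right) = - 5 \left(571 + t\right) \left(-185\right) = - 5 \left(-105635 - 185 t\right) = 528175 + 925 t$)
$-3212181 + k{\left(-2074 \right)} = -3212181 + \left(528175 + 925 \left(-2074\right)\right) = -3212181 + \left(528175 - 1918450\right) = -3212181 - 1390275 = -4602456$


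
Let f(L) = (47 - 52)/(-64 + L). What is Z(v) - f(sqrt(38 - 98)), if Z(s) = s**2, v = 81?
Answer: 6816799/1039 - 5*I*sqrt(15)/2078 ≈ 6560.9 - 0.009319*I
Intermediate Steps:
f(L) = -5/(-64 + L)
Z(v) - f(sqrt(38 - 98)) = 81**2 - (-5)/(-64 + sqrt(38 - 98)) = 6561 - (-5)/(-64 + sqrt(-60)) = 6561 - (-5)/(-64 + 2*I*sqrt(15)) = 6561 + 5/(-64 + 2*I*sqrt(15))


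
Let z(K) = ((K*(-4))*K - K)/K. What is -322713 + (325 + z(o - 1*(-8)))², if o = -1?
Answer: -235097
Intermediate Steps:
z(K) = (-K - 4*K²)/K (z(K) = ((-4*K)*K - K)/K = (-4*K² - K)/K = (-K - 4*K²)/K)
-322713 + (325 + z(o - 1*(-8)))² = -322713 + (325 + (-1 - 4*(-1 - 1*(-8))))² = -322713 + (325 + (-1 - 4*(-1 + 8)))² = -322713 + (325 + (-1 - 4*7))² = -322713 + (325 + (-1 - 28))² = -322713 + (325 - 29)² = -322713 + 296² = -322713 + 87616 = -235097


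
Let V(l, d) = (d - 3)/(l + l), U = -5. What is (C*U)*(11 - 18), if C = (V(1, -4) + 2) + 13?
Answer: 805/2 ≈ 402.50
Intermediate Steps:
V(l, d) = (-3 + d)/(2*l) (V(l, d) = (-3 + d)/((2*l)) = (-3 + d)*(1/(2*l)) = (-3 + d)/(2*l))
C = 23/2 (C = ((1/2)*(-3 - 4)/1 + 2) + 13 = ((1/2)*1*(-7) + 2) + 13 = (-7/2 + 2) + 13 = -3/2 + 13 = 23/2 ≈ 11.500)
(C*U)*(11 - 18) = ((23/2)*(-5))*(11 - 18) = -115/2*(-7) = 805/2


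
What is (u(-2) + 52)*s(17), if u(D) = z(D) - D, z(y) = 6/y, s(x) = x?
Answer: 867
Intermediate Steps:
u(D) = -D + 6/D (u(D) = 6/D - D = -D + 6/D)
(u(-2) + 52)*s(17) = ((-1*(-2) + 6/(-2)) + 52)*17 = ((2 + 6*(-½)) + 52)*17 = ((2 - 3) + 52)*17 = (-1 + 52)*17 = 51*17 = 867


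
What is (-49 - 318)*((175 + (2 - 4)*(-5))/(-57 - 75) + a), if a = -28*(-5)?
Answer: -6714265/132 ≈ -50866.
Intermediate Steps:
a = 140
(-49 - 318)*((175 + (2 - 4)*(-5))/(-57 - 75) + a) = (-49 - 318)*((175 + (2 - 4)*(-5))/(-57 - 75) + 140) = -367*((175 - 2*(-5))/(-132) + 140) = -367*((175 + 10)*(-1/132) + 140) = -367*(185*(-1/132) + 140) = -367*(-185/132 + 140) = -367*18295/132 = -6714265/132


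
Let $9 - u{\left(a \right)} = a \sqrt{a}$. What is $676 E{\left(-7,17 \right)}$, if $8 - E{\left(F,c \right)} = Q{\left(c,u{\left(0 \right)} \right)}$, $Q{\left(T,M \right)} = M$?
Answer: $-676$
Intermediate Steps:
$u{\left(a \right)} = 9 - a^{\frac{3}{2}}$ ($u{\left(a \right)} = 9 - a \sqrt{a} = 9 - a^{\frac{3}{2}}$)
$E{\left(F,c \right)} = -1$ ($E{\left(F,c \right)} = 8 - \left(9 - 0^{\frac{3}{2}}\right) = 8 - \left(9 - 0\right) = 8 - \left(9 + 0\right) = 8 - 9 = -1$)
$676 E{\left(-7,17 \right)} = 676 \left(-1\right) = -676$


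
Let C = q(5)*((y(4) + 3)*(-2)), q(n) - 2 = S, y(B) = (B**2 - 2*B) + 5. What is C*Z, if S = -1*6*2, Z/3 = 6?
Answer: 5760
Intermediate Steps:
y(B) = 5 + B**2 - 2*B
Z = 18 (Z = 3*6 = 18)
S = -12 (S = -6*2 = -12)
q(n) = -10 (q(n) = 2 - 12 = -10)
C = 320 (C = -10*((5 + 4**2 - 2*4) + 3)*(-2) = -10*((5 + 16 - 8) + 3)*(-2) = -10*(13 + 3)*(-2) = -160*(-2) = -10*(-32) = 320)
C*Z = 320*18 = 5760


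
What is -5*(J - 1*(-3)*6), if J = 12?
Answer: -150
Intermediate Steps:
-5*(J - 1*(-3)*6) = -5*(12 - 1*(-3)*6) = -5*(12 + 3*6) = -5*(12 + 18) = -5*30 = -150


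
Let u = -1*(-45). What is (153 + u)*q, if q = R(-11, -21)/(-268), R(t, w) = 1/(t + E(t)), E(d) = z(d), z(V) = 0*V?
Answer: 9/134 ≈ 0.067164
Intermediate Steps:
z(V) = 0
E(d) = 0
R(t, w) = 1/t (R(t, w) = 1/(t + 0) = 1/t)
q = 1/2948 (q = 1/(-11*(-268)) = -1/11*(-1/268) = 1/2948 ≈ 0.00033921)
u = 45
(153 + u)*q = (153 + 45)*(1/2948) = 198*(1/2948) = 9/134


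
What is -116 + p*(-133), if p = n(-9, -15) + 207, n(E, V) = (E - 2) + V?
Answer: -24189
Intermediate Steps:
n(E, V) = -2 + E + V (n(E, V) = (-2 + E) + V = -2 + E + V)
p = 181 (p = (-2 - 9 - 15) + 207 = -26 + 207 = 181)
-116 + p*(-133) = -116 + 181*(-133) = -116 - 24073 = -24189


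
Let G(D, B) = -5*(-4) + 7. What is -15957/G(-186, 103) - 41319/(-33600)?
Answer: -6605427/11200 ≈ -589.77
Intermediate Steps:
G(D, B) = 27 (G(D, B) = 20 + 7 = 27)
-15957/G(-186, 103) - 41319/(-33600) = -15957/27 - 41319/(-33600) = -15957*1/27 - 41319*(-1/33600) = -591 + 13773/11200 = -6605427/11200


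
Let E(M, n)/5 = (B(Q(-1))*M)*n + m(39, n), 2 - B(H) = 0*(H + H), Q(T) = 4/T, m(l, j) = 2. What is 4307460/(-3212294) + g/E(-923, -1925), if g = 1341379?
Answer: -36112505888087/28537634420720 ≈ -1.2654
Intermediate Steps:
B(H) = 2 (B(H) = 2 - 0*(H + H) = 2 - 0*2*H = 2 - 1*0 = 2 + 0 = 2)
E(M, n) = 10 + 10*M*n (E(M, n) = 5*((2*M)*n + 2) = 5*(2*M*n + 2) = 5*(2 + 2*M*n) = 10 + 10*M*n)
4307460/(-3212294) + g/E(-923, -1925) = 4307460/(-3212294) + 1341379/(10 + 10*(-923)*(-1925)) = 4307460*(-1/3212294) + 1341379/(10 + 17767750) = -2153730/1606147 + 1341379/17767760 = -36112505888087/28537634420720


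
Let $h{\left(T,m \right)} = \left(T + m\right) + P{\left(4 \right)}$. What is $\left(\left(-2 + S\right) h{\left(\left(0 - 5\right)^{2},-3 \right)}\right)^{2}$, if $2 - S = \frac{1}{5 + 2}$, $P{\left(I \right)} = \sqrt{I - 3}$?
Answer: $\frac{529}{49} \approx 10.796$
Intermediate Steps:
$P{\left(I \right)} = \sqrt{-3 + I}$
$h{\left(T,m \right)} = 1 + T + m$ ($h{\left(T,m \right)} = \left(T + m\right) + \sqrt{-3 + 4} = \left(T + m\right) + \sqrt{1} = \left(T + m\right) + 1 = 1 + T + m$)
$S = \frac{13}{7}$ ($S = 2 - \frac{1}{5 + 2} = 2 - \frac{1}{7} = \frac{13}{7} \approx 1.8571$)
$\left(\left(-2 + S\right) h{\left(\left(0 - 5\right)^{2},-3 \right)}\right)^{2} = \left(\left(-2 + \frac{13}{7}\right) \left(1 + \left(0 - 5\right)^{2} - 3\right)\right)^{2} = \left(- \frac{1 + \left(-5\right)^{2} - 3}{7}\right)^{2} = \left(- \frac{1 + 25 - 3}{7}\right)^{2} = \left(\left(- \frac{1}{7}\right) 23\right)^{2} = \left(- \frac{23}{7}\right)^{2} = \frac{529}{49}$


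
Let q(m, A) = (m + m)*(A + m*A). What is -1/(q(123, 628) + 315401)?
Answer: -1/19471913 ≈ -5.1356e-8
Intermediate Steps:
q(m, A) = 2*m*(A + A*m) (q(m, A) = (2*m)*(A + A*m) = 2*m*(A + A*m))
-1/(q(123, 628) + 315401) = -1/(2*628*123*(1 + 123) + 315401) = -1/(2*628*123*124 + 315401) = -1/(19156512 + 315401) = -1/19471913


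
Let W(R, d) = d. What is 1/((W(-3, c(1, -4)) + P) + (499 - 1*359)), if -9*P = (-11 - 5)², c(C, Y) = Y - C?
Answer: 9/959 ≈ 0.0093848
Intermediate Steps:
P = -256/9 (P = -(-11 - 5)²/9 = -⅑*(-16)² = -⅑*256 = -256/9 ≈ -28.444)
1/((W(-3, c(1, -4)) + P) + (499 - 1*359)) = 1/(((-4 - 1*1) - 256/9) + (499 - 1*359)) = 1/(((-4 - 1) - 256/9) + (499 - 359)) = 1/((-5 - 256/9) + 140) = 1/(-301/9 + 140) = 1/(959/9) = 9/959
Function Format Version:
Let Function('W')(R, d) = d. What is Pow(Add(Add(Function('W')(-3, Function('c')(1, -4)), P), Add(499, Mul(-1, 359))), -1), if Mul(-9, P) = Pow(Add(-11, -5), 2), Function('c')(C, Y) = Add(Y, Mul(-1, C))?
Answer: Rational(9, 959) ≈ 0.0093848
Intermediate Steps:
P = Rational(-256, 9) (P = Mul(Rational(-1, 9), Pow(Add(-11, -5), 2)) = Mul(Rational(-1, 9), Pow(-16, 2)) = Mul(Rational(-1, 9), 256) = Rational(-256, 9) ≈ -28.444)
Pow(Add(Add(Function('W')(-3, Function('c')(1, -4)), P), Add(499, Mul(-1, 359))), -1) = Pow(Add(Add(Add(-4, Mul(-1, 1)), Rational(-256, 9)), Add(499, Mul(-1, 359))), -1) = Pow(Add(Add(Add(-4, -1), Rational(-256, 9)), Add(499, -359)), -1) = Pow(Add(Add(-5, Rational(-256, 9)), 140), -1) = Pow(Add(Rational(-301, 9), 140), -1) = Pow(Rational(959, 9), -1) = Rational(9, 959)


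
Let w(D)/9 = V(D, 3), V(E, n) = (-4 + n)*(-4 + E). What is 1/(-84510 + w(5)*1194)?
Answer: -1/95256 ≈ -1.0498e-5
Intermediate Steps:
V(E, n) = (-4 + E)*(-4 + n)
w(D) = 36 - 9*D (w(D) = 9*(16 - 4*D - 4*3 + D*3) = 9*(16 - 4*D - 12 + 3*D) = 9*(4 - D) = 36 - 9*D)
1/(-84510 + w(5)*1194) = 1/(-84510 + (36 - 9*5)*1194) = 1/(-84510 + (36 - 45)*1194) = 1/(-84510 - 9*1194) = 1/(-84510 - 10746) = 1/(-95256) = -1/95256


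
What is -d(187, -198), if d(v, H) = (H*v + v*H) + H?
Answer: 74250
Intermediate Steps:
d(v, H) = H + 2*H*v (d(v, H) = (H*v + H*v) + H = 2*H*v + H = H + 2*H*v)
-d(187, -198) = -(-198)*(1 + 2*187) = -(-198)*(1 + 374) = -(-198)*375 = -1*(-74250) = 74250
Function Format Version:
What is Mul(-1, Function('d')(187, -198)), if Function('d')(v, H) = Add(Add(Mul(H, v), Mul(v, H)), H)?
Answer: 74250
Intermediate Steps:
Function('d')(v, H) = Add(H, Mul(2, H, v)) (Function('d')(v, H) = Add(Add(Mul(H, v), Mul(H, v)), H) = Add(Mul(2, H, v), H) = Add(H, Mul(2, H, v)))
Mul(-1, Function('d')(187, -198)) = Mul(-1, Mul(-198, Add(1, Mul(2, 187)))) = Mul(-1, Mul(-198, Add(1, 374))) = Mul(-1, Mul(-198, 375)) = Mul(-1, -74250) = 74250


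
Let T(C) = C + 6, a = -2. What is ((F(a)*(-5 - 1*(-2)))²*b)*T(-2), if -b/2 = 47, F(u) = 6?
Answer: -121824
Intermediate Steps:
b = -94 (b = -2*47 = -94)
T(C) = 6 + C
((F(a)*(-5 - 1*(-2)))²*b)*T(-2) = ((6*(-5 - 1*(-2)))²*(-94))*(6 - 2) = ((6*(-5 + 2))²*(-94))*4 = ((6*(-3))²*(-94))*4 = ((-18)²*(-94))*4 = (324*(-94))*4 = -30456*4 = -121824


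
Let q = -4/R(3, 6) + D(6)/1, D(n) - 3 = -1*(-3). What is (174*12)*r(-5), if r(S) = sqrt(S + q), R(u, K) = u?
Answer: 696*I*sqrt(3) ≈ 1205.5*I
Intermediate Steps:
D(n) = 6 (D(n) = 3 - 1*(-3) = 3 + 3 = 6)
q = 14/3 (q = -4/3 + 6/1 = -4*1/3 + 6*1 = -4/3 + 6 = 14/3 ≈ 4.6667)
r(S) = sqrt(14/3 + S) (r(S) = sqrt(S + 14/3) = sqrt(14/3 + S))
(174*12)*r(-5) = (174*12)*(sqrt(42 + 9*(-5))/3) = 2088*(sqrt(42 - 45)/3) = 2088*(sqrt(-3)/3) = 2088*((I*sqrt(3))/3) = 2088*(I*sqrt(3)/3) = 696*I*sqrt(3)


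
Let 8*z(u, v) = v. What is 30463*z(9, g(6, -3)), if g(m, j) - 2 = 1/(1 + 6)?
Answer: 456945/56 ≈ 8159.7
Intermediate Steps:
g(m, j) = 15/7 (g(m, j) = 2 + 1/(1 + 6) = 2 + 1/7 = 15/7)
z(u, v) = v/8
30463*z(9, g(6, -3)) = 30463*((1/8)*(15/7)) = 30463*(15/56) = 456945/56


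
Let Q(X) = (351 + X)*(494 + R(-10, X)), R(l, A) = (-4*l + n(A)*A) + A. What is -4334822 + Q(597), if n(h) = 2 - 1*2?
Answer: -3262634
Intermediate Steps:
n(h) = 0 (n(h) = 2 - 2 = 0)
R(l, A) = A - 4*l (R(l, A) = (-4*l + 0*A) + A = (-4*l + 0) + A = -4*l + A = A - 4*l)
Q(X) = (351 + X)*(534 + X) (Q(X) = (351 + X)*(494 + (X - 4*(-10))) = (351 + X)*(494 + (X + 40)) = (351 + X)*(494 + (40 + X)) = (351 + X)*(534 + X))
-4334822 + Q(597) = -4334822 + (187434 + 597² + 885*597) = -4334822 + (187434 + 356409 + 528345) = -4334822 + 1072188 = -3262634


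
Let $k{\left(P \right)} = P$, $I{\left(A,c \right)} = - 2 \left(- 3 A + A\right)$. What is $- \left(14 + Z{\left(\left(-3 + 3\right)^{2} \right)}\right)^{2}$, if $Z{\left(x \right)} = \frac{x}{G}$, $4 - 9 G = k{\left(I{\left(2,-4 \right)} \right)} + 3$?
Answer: $-196$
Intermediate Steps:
$I{\left(A,c \right)} = 4 A$ ($I{\left(A,c \right)} = - 2 \left(- 2 A\right) = 4 A$)
$G = - \frac{7}{9}$ ($G = \frac{4}{9} - \frac{4 \cdot 2 + 3}{9} = \frac{4}{9} - \frac{8 + 3}{9} = \frac{4}{9} - \frac{11}{9} = - \frac{7}{9} \approx -0.77778$)
$Z{\left(x \right)} = - \frac{9 x}{7}$ ($Z{\left(x \right)} = \frac{x}{- \frac{7}{9}} = x \left(- \frac{9}{7}\right) = - \frac{9 x}{7}$)
$- \left(14 + Z{\left(\left(-3 + 3\right)^{2} \right)}\right)^{2} = - \left(14 - \frac{9 \left(-3 + 3\right)^{2}}{7}\right)^{2} = - \left(14 - \frac{9 \cdot 0^{2}}{7}\right)^{2} = - \left(14 - 0\right)^{2} = - \left(14 + 0\right)^{2} = - 14^{2} = \left(-1\right) 196 = -196$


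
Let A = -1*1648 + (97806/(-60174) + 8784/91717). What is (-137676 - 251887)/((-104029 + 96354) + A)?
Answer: 358331653650459/8576980144220 ≈ 41.778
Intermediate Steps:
A = -1517286482945/919829793 (A = -1648 + (97806*(-1/60174) + 8784*(1/91717)) = -1648 + (-16301/10029 + 8784/91717) = -1648 - 1406984081/919829793 = -1517286482945/919829793 ≈ -1649.5)
(-137676 - 251887)/((-104029 + 96354) + A) = (-137676 - 251887)/((-104029 + 96354) - 1517286482945/919829793) = -389563/(-7675 - 1517286482945/919829793) = -389563/(-8576980144220/919829793) = -389563*(-919829793/8576980144220) = 358331653650459/8576980144220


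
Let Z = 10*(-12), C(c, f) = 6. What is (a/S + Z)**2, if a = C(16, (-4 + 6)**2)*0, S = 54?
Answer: 14400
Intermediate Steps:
a = 0 (a = 6*0 = 0)
Z = -120
(a/S + Z)**2 = (0/54 - 120)**2 = (0*(1/54) - 120)**2 = (0 - 120)**2 = (-120)**2 = 14400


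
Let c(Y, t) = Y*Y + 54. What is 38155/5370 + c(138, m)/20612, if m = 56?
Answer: 22225178/2767161 ≈ 8.0318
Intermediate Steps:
c(Y, t) = 54 + Y**2 (c(Y, t) = Y**2 + 54 = 54 + Y**2)
38155/5370 + c(138, m)/20612 = 38155/5370 + (54 + 138**2)/20612 = 38155*(1/5370) + (54 + 19044)*(1/20612) = 7631/1074 + 19098*(1/20612) = 7631/1074 + 9549/10306 = 22225178/2767161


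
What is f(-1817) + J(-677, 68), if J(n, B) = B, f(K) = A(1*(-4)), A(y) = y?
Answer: 64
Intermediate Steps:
f(K) = -4 (f(K) = 1*(-4) = -4)
f(-1817) + J(-677, 68) = -4 + 68 = 64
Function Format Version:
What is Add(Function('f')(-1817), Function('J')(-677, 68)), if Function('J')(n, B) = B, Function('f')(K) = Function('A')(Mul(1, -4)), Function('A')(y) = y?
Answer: 64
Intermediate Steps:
Function('f')(K) = -4 (Function('f')(K) = Mul(1, -4) = -4)
Add(Function('f')(-1817), Function('J')(-677, 68)) = Add(-4, 68) = 64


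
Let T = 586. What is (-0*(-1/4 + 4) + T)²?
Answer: 343396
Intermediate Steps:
(-0*(-1/4 + 4) + T)² = (-0*(-1/4 + 4) + 586)² = (-0*(-1*¼ + 4) + 586)² = (-0*(-¼ + 4) + 586)² = (-0*15/4 + 586)² = (-167*0 + 586)² = (0 + 586)² = 586² = 343396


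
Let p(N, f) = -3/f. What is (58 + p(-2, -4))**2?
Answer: 55225/16 ≈ 3451.6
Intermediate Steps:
(58 + p(-2, -4))**2 = (58 - 3/(-4))**2 = (58 - 3*(-1/4))**2 = (58 + 3/4)**2 = (235/4)**2 = 55225/16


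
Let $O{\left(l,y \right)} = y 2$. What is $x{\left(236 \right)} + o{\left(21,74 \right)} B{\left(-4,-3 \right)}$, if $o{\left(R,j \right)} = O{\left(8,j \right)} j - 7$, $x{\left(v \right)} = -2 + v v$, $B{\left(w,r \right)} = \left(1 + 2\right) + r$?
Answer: $55694$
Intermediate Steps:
$O{\left(l,y \right)} = 2 y$
$B{\left(w,r \right)} = 3 + r$
$x{\left(v \right)} = -2 + v^{2}$
$o{\left(R,j \right)} = -7 + 2 j^{2}$ ($o{\left(R,j \right)} = 2 j j - 7 = 2 j^{2} - 7 = -7 + 2 j^{2}$)
$x{\left(236 \right)} + o{\left(21,74 \right)} B{\left(-4,-3 \right)} = \left(-2 + 236^{2}\right) + \left(-7 + 2 \cdot 74^{2}\right) \left(3 - 3\right) = \left(-2 + 55696\right) + \left(-7 + 2 \cdot 5476\right) 0 = 55694 + \left(-7 + 10952\right) 0 = 55694 + 10945 \cdot 0 = 55694 + 0 = 55694$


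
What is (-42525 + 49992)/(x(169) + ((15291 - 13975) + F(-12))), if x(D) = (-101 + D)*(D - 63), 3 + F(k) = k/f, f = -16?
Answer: 29868/34087 ≈ 0.87623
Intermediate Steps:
F(k) = -3 - k/16 (F(k) = -3 + k/(-16) = -3 + k*(-1/16) = -3 - k/16)
x(D) = (-101 + D)*(-63 + D)
(-42525 + 49992)/(x(169) + ((15291 - 13975) + F(-12))) = (-42525 + 49992)/((6363 + 169² - 164*169) + ((15291 - 13975) + (-3 - 1/16*(-12)))) = 7467/((6363 + 28561 - 27716) + (1316 + (-3 + ¾))) = 7467/(7208 + (1316 - 9/4)) = 7467/(7208 + 5255/4) = 7467/(34087/4) = 7467*(4/34087) = 29868/34087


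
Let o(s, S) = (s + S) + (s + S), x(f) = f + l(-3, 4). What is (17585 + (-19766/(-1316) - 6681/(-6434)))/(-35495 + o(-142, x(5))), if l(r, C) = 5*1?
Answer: -18628836735/37847075287 ≈ -0.49221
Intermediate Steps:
l(r, C) = 5
x(f) = 5 + f (x(f) = f + 5 = 5 + f)
o(s, S) = 2*S + 2*s (o(s, S) = (S + s) + (S + s) = 2*S + 2*s)
(17585 + (-19766/(-1316) - 6681/(-6434)))/(-35495 + o(-142, x(5))) = (17585 + (-19766/(-1316) - 6681/(-6434)))/(-35495 + (2*(5 + 5) + 2*(-142))) = (17585 + (-19766*(-1/1316) - 6681*(-1/6434)))/(-35495 + (2*10 - 284)) = (17585 + (9883/658 + 6681/6434))/(-35495 + (20 - 284)) = (17585 + 16995830/1058393)/(-35495 - 264) = (18628836735/1058393)/(-35759) = (18628836735/1058393)*(-1/35759) = -18628836735/37847075287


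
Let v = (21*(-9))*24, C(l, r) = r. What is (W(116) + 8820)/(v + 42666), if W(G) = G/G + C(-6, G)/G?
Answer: 4411/19065 ≈ 0.23137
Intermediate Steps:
v = -4536 (v = -189*24 = -4536)
W(G) = 2 (W(G) = G/G + G/G = 1 + 1 = 2)
(W(116) + 8820)/(v + 42666) = (2 + 8820)/(-4536 + 42666) = 8822/38130 = 8822*(1/38130) = 4411/19065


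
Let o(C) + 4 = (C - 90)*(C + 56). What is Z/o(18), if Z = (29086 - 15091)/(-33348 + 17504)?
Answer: 13995/84480208 ≈ 0.00016566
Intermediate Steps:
o(C) = -4 + (-90 + C)*(56 + C) (o(C) = -4 + (C - 90)*(C + 56) = -4 + (-90 + C)*(56 + C))
Z = -13995/15844 (Z = 13995/(-15844) = 13995*(-1/15844) = -13995/15844 ≈ -0.88330)
Z/o(18) = -13995/(15844*(-5044 + 18² - 34*18)) = -13995/(15844*(-5044 + 324 - 612)) = -13995/15844/(-5332) = -13995/15844*(-1/5332) = 13995/84480208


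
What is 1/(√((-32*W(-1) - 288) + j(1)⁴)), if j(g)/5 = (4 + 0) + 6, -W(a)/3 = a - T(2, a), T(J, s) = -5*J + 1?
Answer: √390655/1562620 ≈ 0.00039998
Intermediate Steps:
T(J, s) = 1 - 5*J
W(a) = -27 - 3*a (W(a) = -3*(a - (1 - 5*2)) = -3*(a - (1 - 10)) = -3*(a - 1*(-9)) = -3*(a + 9) = -3*(9 + a) = -27 - 3*a)
j(g) = 50 (j(g) = 5*((4 + 0) + 6) = 5*(4 + 6) = 5*10 = 50)
1/(√((-32*W(-1) - 288) + j(1)⁴)) = 1/(√((-32*(-27 - 3*(-1)) - 288) + 50⁴)) = 1/(√((-32*(-27 + 3) - 288) + 6250000)) = 1/(√((-32*(-24) - 288) + 6250000)) = 1/(√((768 - 288) + 6250000)) = 1/(√(480 + 6250000)) = 1/(√6250480) = 1/(4*√390655) = √390655/1562620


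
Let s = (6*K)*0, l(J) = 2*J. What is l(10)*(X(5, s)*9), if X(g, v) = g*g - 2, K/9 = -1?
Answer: 4140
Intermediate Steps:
K = -9 (K = 9*(-1) = -9)
s = 0 (s = (6*(-9))*0 = -54*0 = 0)
X(g, v) = -2 + g² (X(g, v) = g² - 2 = -2 + g²)
l(10)*(X(5, s)*9) = (2*10)*((-2 + 5²)*9) = 20*((-2 + 25)*9) = 20*(23*9) = 20*207 = 4140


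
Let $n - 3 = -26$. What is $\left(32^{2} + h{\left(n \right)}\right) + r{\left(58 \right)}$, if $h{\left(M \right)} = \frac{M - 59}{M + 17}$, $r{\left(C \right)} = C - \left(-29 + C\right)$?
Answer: $\frac{3200}{3} \approx 1066.7$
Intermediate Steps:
$n = -23$ ($n = 3 - 26 = -23$)
$r{\left(C \right)} = 29$
$h{\left(M \right)} = \frac{-59 + M}{17 + M}$
$\left(32^{2} + h{\left(n \right)}\right) + r{\left(58 \right)} = \left(32^{2} + \frac{-59 - 23}{17 - 23}\right) + 29 = \left(1024 + \frac{1}{-6} \left(-82\right)\right) + 29 = \left(1024 - - \frac{41}{3}\right) + 29 = \left(1024 + \frac{41}{3}\right) + 29 = \frac{3113}{3} + 29 = \frac{3200}{3}$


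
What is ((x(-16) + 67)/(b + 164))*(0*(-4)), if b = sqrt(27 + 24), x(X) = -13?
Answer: 0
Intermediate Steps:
b = sqrt(51) ≈ 7.1414
((x(-16) + 67)/(b + 164))*(0*(-4)) = ((-13 + 67)/(sqrt(51) + 164))*(0*(-4)) = (54/(164 + sqrt(51)))*0 = 0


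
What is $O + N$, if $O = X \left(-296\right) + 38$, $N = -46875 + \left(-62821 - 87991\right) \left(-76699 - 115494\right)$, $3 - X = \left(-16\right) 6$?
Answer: $28984934575$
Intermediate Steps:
$X = 99$ ($X = 3 - \left(-16\right) 6 = 3 - -96 = 3 + 96 = 99$)
$N = 28984963841$ ($N = -46875 - -28985010716 = -46875 + 28985010716 = 28984963841$)
$O = -29266$ ($O = 99 \left(-296\right) + 38 = -29304 + 38 = -29266$)
$O + N = -29266 + 28984963841 = 28984934575$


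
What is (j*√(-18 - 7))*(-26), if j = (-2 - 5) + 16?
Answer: -1170*I ≈ -1170.0*I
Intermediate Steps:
j = 9 (j = -7 + 16 = 9)
(j*√(-18 - 7))*(-26) = (9*√(-18 - 7))*(-26) = (9*√(-25))*(-26) = (9*(5*I))*(-26) = (45*I)*(-26) = -1170*I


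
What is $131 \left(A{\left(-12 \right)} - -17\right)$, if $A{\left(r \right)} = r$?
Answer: $655$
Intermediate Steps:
$131 \left(A{\left(-12 \right)} - -17\right) = 131 \left(-12 - -17\right) = 131 \left(-12 + 17\right) = 131 \cdot 5 = 655$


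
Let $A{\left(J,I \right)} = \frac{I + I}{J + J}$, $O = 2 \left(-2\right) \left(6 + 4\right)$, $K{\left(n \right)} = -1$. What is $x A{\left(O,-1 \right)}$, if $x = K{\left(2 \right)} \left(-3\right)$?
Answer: $\frac{3}{40} \approx 0.075$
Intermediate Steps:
$O = -40$ ($O = \left(-4\right) 10 = -40$)
$A{\left(J,I \right)} = \frac{I}{J}$ ($A{\left(J,I \right)} = \frac{2 I}{2 J} = 2 I \frac{1}{2 J} = \frac{I}{J}$)
$x = 3$ ($x = \left(-1\right) \left(-3\right) = 3$)
$x A{\left(O,-1 \right)} = 3 \left(- \frac{1}{-40}\right) = 3 \left(\left(-1\right) \left(- \frac{1}{40}\right)\right) = 3 \cdot \frac{1}{40} = \frac{3}{40}$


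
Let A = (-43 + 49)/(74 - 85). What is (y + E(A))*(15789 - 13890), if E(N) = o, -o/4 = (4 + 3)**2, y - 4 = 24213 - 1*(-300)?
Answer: 46185579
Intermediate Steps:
A = -6/11 (A = 6/(-11) = 6*(-1/11) = -6/11 ≈ -0.54545)
y = 24517 (y = 4 + (24213 - 1*(-300)) = 4 + (24213 + 300) = 4 + 24513 = 24517)
o = -196 (o = -4*(4 + 3)**2 = -4*7**2 = -4*49 = -196)
E(N) = -196
(y + E(A))*(15789 - 13890) = (24517 - 196)*(15789 - 13890) = 24321*1899 = 46185579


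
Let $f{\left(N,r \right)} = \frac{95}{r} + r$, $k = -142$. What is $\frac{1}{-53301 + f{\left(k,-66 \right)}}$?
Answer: $- \frac{66}{3522317} \approx -1.8738 \cdot 10^{-5}$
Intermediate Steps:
$f{\left(N,r \right)} = r + \frac{95}{r}$
$\frac{1}{-53301 + f{\left(k,-66 \right)}} = \frac{1}{-53301 - \left(66 - \frac{95}{-66}\right)} = \frac{1}{-53301 + \left(-66 + 95 \left(- \frac{1}{66}\right)\right)} = \frac{1}{-53301 - \frac{4451}{66}} = \frac{1}{- \frac{3522317}{66}} = - \frac{66}{3522317}$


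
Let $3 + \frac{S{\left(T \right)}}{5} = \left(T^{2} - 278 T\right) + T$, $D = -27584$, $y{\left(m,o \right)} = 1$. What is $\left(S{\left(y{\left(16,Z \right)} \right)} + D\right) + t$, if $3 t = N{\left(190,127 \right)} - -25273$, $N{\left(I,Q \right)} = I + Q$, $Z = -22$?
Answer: $-20449$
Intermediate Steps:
$t = 8530$ ($t = \frac{\left(190 + 127\right) - -25273}{3} = \frac{317 + 25273}{3} = \frac{1}{3} \cdot 25590 = 8530$)
$S{\left(T \right)} = -15 - 1385 T + 5 T^{2}$ ($S{\left(T \right)} = -15 + 5 \left(\left(T^{2} - 278 T\right) + T\right) = -15 + 5 \left(T^{2} - 277 T\right) = -15 + \left(- 1385 T + 5 T^{2}\right) = -15 - 1385 T + 5 T^{2}$)
$\left(S{\left(y{\left(16,Z \right)} \right)} + D\right) + t = \left(\left(-15 - 1385 + 5 \cdot 1^{2}\right) - 27584\right) + 8530 = \left(\left(-15 - 1385 + 5 \cdot 1\right) - 27584\right) + 8530 = \left(\left(-15 - 1385 + 5\right) - 27584\right) + 8530 = \left(-1395 - 27584\right) + 8530 = -28979 + 8530 = -20449$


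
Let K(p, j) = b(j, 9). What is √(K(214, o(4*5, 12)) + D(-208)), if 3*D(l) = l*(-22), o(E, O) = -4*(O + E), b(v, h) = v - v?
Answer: 4*√858/3 ≈ 39.056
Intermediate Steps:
b(v, h) = 0
o(E, O) = -4*E - 4*O (o(E, O) = -4*(E + O) = -4*E - 4*O)
K(p, j) = 0
D(l) = -22*l/3 (D(l) = (l*(-22))/3 = (-22*l)/3 = -22*l/3)
√(K(214, o(4*5, 12)) + D(-208)) = √(0 - 22/3*(-208)) = √(0 + 4576/3) = √(4576/3) = 4*√858/3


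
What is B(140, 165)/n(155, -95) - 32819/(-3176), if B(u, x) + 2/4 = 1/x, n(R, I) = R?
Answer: 839087081/81226200 ≈ 10.330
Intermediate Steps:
B(u, x) = -½ + 1/x
B(140, 165)/n(155, -95) - 32819/(-3176) = ((½)*(2 - 1*165)/165)/155 - 32819/(-3176) = ((½)*(1/165)*(2 - 165))*(1/155) - 32819*(-1/3176) = ((½)*(1/165)*(-163))*(1/155) + 32819/3176 = -163/330*1/155 + 32819/3176 = -163/51150 + 32819/3176 = 839087081/81226200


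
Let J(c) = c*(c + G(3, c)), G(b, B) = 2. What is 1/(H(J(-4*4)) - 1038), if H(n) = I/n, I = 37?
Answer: -224/232475 ≈ -0.00096354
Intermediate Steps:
J(c) = c*(2 + c) (J(c) = c*(c + 2) = c*(2 + c))
H(n) = 37/n
1/(H(J(-4*4)) - 1038) = 1/(37/(((-4*4)*(2 - 4*4))) - 1038) = 1/(37/((-16*(2 - 16))) - 1038) = 1/(37/((-16*(-14))) - 1038) = 1/(37/224 - 1038) = 1/(-232475/224) = -224/232475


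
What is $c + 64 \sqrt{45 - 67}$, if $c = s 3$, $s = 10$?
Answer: $30 + 64 i \sqrt{22} \approx 30.0 + 300.19 i$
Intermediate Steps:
$c = 30$ ($c = 10 \cdot 3 = 30$)
$c + 64 \sqrt{45 - 67} = 30 + 64 \sqrt{45 - 67} = 30 + 64 \sqrt{-22} = 30 + 64 i \sqrt{22}$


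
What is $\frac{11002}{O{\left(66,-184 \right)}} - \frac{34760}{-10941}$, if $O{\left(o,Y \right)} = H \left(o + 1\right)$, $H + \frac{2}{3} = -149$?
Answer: $\frac{684566434}{329138103} \approx 2.0799$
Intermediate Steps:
$H = - \frac{449}{3}$ ($H = - \frac{2}{3} - 149 = - \frac{449}{3} \approx -149.67$)
$O{\left(o,Y \right)} = - \frac{449}{3} - \frac{449 o}{3}$ ($O{\left(o,Y \right)} = - \frac{449 \left(o + 1\right)}{3} = - \frac{449 \left(1 + o\right)}{3} = - \frac{449}{3} - \frac{449 o}{3}$)
$\frac{11002}{O{\left(66,-184 \right)}} - \frac{34760}{-10941} = \frac{11002}{- \frac{449}{3} - 9878} - \frac{34760}{-10941} = \frac{11002}{- \frac{449}{3} - 9878} - - \frac{34760}{10941} = \frac{11002}{- \frac{30083}{3}} + \frac{34760}{10941} = 11002 \left(- \frac{3}{30083}\right) + \frac{34760}{10941} = - \frac{33006}{30083} + \frac{34760}{10941} = \frac{684566434}{329138103}$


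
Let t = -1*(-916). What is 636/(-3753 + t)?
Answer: -636/2837 ≈ -0.22418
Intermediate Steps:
t = 916
636/(-3753 + t) = 636/(-3753 + 916) = 636/(-2837) = 636*(-1/2837) = -636/2837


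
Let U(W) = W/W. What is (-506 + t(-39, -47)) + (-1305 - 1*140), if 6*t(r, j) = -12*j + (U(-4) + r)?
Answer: -5590/3 ≈ -1863.3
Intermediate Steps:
U(W) = 1
t(r, j) = 1/6 - 2*j + r/6 (t(r, j) = (-12*j + (1 + r))/6 = (1 + r - 12*j)/6 = 1/6 - 2*j + r/6)
(-506 + t(-39, -47)) + (-1305 - 1*140) = (-506 + (1/6 - 2*(-47) + (1/6)*(-39))) + (-1305 - 1*140) = (-506 + (1/6 + 94 - 13/2)) + (-1305 - 140) = (-506 + 263/3) - 1445 = -1255/3 - 1445 = -5590/3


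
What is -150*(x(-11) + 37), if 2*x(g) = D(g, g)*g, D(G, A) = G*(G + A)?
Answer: 194100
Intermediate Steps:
D(G, A) = G*(A + G)
x(g) = g**3 (x(g) = ((g*(g + g))*g)/2 = ((g*(2*g))*g)/2 = ((2*g**2)*g)/2 = (2*g**3)/2 = g**3)
-150*(x(-11) + 37) = -150*((-11)**3 + 37) = -150*(-1331 + 37) = -150*(-1294) = 194100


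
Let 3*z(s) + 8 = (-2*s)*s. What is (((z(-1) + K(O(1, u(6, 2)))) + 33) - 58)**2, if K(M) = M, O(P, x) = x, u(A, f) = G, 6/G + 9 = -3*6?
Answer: 66049/81 ≈ 815.42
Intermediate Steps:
G = -2/9 (G = 6/(-9 - 3*6) = 6/(-9 - 18) = 6/(-27) = 6*(-1/27) = -2/9 ≈ -0.22222)
u(A, f) = -2/9
z(s) = -8/3 - 2*s**2/3 (z(s) = -8/3 + ((-2*s)*s)/3 = -8/3 + (-2*s**2)/3 = -8/3 - 2*s**2/3)
(((z(-1) + K(O(1, u(6, 2)))) + 33) - 58)**2 = ((((-8/3 - 2/3*(-1)**2) - 2/9) + 33) - 58)**2 = ((((-8/3 - 2/3*1) - 2/9) + 33) - 58)**2 = ((((-8/3 - 2/3) - 2/9) + 33) - 58)**2 = (((-10/3 - 2/9) + 33) - 58)**2 = ((-32/9 + 33) - 58)**2 = (265/9 - 58)**2 = (-257/9)**2 = 66049/81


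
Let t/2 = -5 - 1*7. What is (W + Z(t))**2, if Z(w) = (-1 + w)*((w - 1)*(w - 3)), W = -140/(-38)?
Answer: 102755508025/361 ≈ 2.8464e+8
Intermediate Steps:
t = -24 (t = 2*(-5 - 1*7) = 2*(-5 - 7) = 2*(-12) = -24)
W = 70/19 (W = -140*(-1/38) = 70/19 ≈ 3.6842)
Z(w) = (-1 + w)**2*(-3 + w) (Z(w) = (-1 + w)*((-1 + w)*(-3 + w)) = (-1 + w)**2*(-3 + w))
(W + Z(t))**2 = (70/19 + (-1 - 24)**2*(-3 - 24))**2 = (70/19 + (-25)**2*(-27))**2 = (70/19 + 625*(-27))**2 = (70/19 - 16875)**2 = (-320555/19)**2 = 102755508025/361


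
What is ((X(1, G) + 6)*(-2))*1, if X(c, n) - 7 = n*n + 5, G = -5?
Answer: -86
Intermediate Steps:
X(c, n) = 12 + n**2 (X(c, n) = 7 + (n*n + 5) = 7 + (n**2 + 5) = 7 + (5 + n**2) = 12 + n**2)
((X(1, G) + 6)*(-2))*1 = (((12 + (-5)**2) + 6)*(-2))*1 = (((12 + 25) + 6)*(-2))*1 = ((37 + 6)*(-2))*1 = (43*(-2))*1 = -86*1 = -86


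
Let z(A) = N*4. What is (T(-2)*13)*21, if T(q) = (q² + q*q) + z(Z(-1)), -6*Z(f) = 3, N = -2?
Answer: 0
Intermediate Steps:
Z(f) = -½ (Z(f) = -⅙*3 = -½)
z(A) = -8 (z(A) = -2*4 = -8)
T(q) = -8 + 2*q² (T(q) = (q² + q*q) - 8 = (q² + q²) - 8 = 2*q² - 8 = -8 + 2*q²)
(T(-2)*13)*21 = ((-8 + 2*(-2)²)*13)*21 = ((-8 + 2*4)*13)*21 = ((-8 + 8)*13)*21 = (0*13)*21 = 0*21 = 0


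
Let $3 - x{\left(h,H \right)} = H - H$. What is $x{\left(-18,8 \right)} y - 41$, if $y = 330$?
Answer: $949$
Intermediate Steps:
$x{\left(h,H \right)} = 3$ ($x{\left(h,H \right)} = 3 - \left(H - H\right) = 3 - 0 = 3 + 0 = 3$)
$x{\left(-18,8 \right)} y - 41 = 3 \cdot 330 - 41 = 990 - 41 = 949$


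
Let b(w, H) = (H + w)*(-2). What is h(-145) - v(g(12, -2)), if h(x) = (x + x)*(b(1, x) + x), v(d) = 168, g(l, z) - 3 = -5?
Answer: -41638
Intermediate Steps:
g(l, z) = -2 (g(l, z) = 3 - 5 = -2)
b(w, H) = -2*H - 2*w
h(x) = 2*x*(-2 - x) (h(x) = (x + x)*((-2*x - 2*1) + x) = (2*x)*((-2*x - 2) + x) = (2*x)*((-2 - 2*x) + x) = (2*x)*(-2 - x) = 2*x*(-2 - x))
h(-145) - v(g(12, -2)) = -2*(-145)*(2 - 145) - 1*168 = -2*(-145)*(-143) - 168 = -41470 - 168 = -41638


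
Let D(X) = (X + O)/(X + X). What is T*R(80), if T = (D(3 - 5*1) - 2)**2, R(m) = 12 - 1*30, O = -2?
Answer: -18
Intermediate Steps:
R(m) = -18 (R(m) = 12 - 30 = -18)
D(X) = (-2 + X)/(2*X) (D(X) = (X - 2)/(X + X) = (-2 + X)/((2*X)) = (-2 + X)*(1/(2*X)) = (-2 + X)/(2*X))
T = 1 (T = ((-2 + (3 - 5*1))/(2*(3 - 5*1)) - 2)**2 = ((-2 + (3 - 5))/(2*(3 - 5)) - 2)**2 = ((1/2)*(-2 - 2)/(-2) - 2)**2 = ((1/2)*(-1/2)*(-4) - 2)**2 = (1 - 2)**2 = (-1)**2 = 1)
T*R(80) = 1*(-18) = -18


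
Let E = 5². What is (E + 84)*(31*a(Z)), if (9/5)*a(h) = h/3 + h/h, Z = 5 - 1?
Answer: 118265/27 ≈ 4380.2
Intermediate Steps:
Z = 4
a(h) = 5/9 + 5*h/27 (a(h) = 5*(h/3 + h/h)/9 = 5*(h*(⅓) + 1)/9 = 5*(h/3 + 1)/9 = 5*(1 + h/3)/9 = 5/9 + 5*h/27)
E = 25
(E + 84)*(31*a(Z)) = (25 + 84)*(31*(5/9 + (5/27)*4)) = 109*(31*(5/9 + 20/27)) = 109*(31*(35/27)) = 109*(1085/27) = 118265/27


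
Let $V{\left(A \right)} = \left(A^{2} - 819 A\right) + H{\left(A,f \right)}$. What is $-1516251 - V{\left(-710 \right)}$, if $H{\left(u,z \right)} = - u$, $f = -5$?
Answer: $-2602551$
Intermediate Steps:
$V{\left(A \right)} = A^{2} - 820 A$ ($V{\left(A \right)} = \left(A^{2} - 819 A\right) - A = A^{2} - 820 A$)
$-1516251 - V{\left(-710 \right)} = -1516251 - - 710 \left(-820 - 710\right) = -1516251 - \left(-710\right) \left(-1530\right) = -1516251 - 1086300 = -2602551$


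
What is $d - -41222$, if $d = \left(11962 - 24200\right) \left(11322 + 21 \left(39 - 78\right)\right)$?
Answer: $-128494492$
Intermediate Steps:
$d = -128535714$ ($d = - 12238 \left(11322 + 21 \left(-39\right)\right) = - 12238 \left(11322 - 819\right) = \left(-12238\right) 10503 = -128535714$)
$d - -41222 = -128535714 - -41222 = -128535714 + 41222 = -128494492$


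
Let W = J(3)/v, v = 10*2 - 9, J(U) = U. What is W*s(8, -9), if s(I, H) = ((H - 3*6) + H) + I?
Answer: -84/11 ≈ -7.6364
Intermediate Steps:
v = 11 (v = 20 - 9 = 11)
s(I, H) = -18 + I + 2*H (s(I, H) = ((H - 18) + H) + I = ((-18 + H) + H) + I = (-18 + 2*H) + I = -18 + I + 2*H)
W = 3/11 ≈ 0.27273
W*s(8, -9) = 3*(-18 + 8 + 2*(-9))/11 = 3*(-18 + 8 - 18)/11 = (3/11)*(-28) = -84/11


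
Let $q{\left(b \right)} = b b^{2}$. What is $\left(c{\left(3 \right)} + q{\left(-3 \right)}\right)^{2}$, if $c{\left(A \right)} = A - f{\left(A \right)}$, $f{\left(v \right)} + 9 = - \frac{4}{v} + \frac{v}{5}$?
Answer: $\frac{45796}{225} \approx 203.54$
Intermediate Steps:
$f{\left(v \right)} = -9 - \frac{4}{v} + \frac{v}{5}$ ($f{\left(v \right)} = -9 + \left(- \frac{4}{v} + \frac{v}{5}\right) = -9 - \frac{4}{v} + \frac{v}{5}$)
$q{\left(b \right)} = b^{3}$
$c{\left(A \right)} = 9 + \frac{4}{A} + \frac{4 A}{5}$ ($c{\left(A \right)} = A - \left(-9 - \frac{4}{A} + \frac{A}{5}\right) = A + \left(9 + \frac{4}{A} - \frac{A}{5}\right) = 9 + \frac{4}{A} + \frac{4 A}{5}$)
$\left(c{\left(3 \right)} + q{\left(-3 \right)}\right)^{2} = \left(\left(9 + \frac{4}{3} + \frac{4}{5} \cdot 3\right) + \left(-3\right)^{3}\right)^{2} = \left(\left(9 + 4 \cdot \frac{1}{3} + \frac{12}{5}\right) - 27\right)^{2} = \left(\left(9 + \frac{4}{3} + \frac{12}{5}\right) - 27\right)^{2} = \left(\frac{191}{15} - 27\right)^{2} = \left(- \frac{214}{15}\right)^{2} = \frac{45796}{225}$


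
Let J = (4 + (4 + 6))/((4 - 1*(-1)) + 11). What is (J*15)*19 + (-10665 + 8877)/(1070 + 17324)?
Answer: 18340863/73576 ≈ 249.28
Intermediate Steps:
J = 7/8 (J = (4 + 10)/((4 + 1) + 11) = 14/(5 + 11) = 14/16 = 14*(1/16) = 7/8 ≈ 0.87500)
(J*15)*19 + (-10665 + 8877)/(1070 + 17324) = ((7/8)*15)*19 + (-10665 + 8877)/(1070 + 17324) = (105/8)*19 - 1788/18394 = 1995/8 - 1788*1/18394 = 1995/8 - 894/9197 = 18340863/73576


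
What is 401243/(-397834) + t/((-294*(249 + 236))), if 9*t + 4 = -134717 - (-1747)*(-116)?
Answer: -95175176062/127636087635 ≈ -0.74568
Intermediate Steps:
t = -337373/9 (t = -4/9 + (-134717 - (-1747)*(-116))/9 = -4/9 + (-134717 - 1*202652)/9 = -4/9 + (-134717 - 202652)/9 = -4/9 + (1/9)*(-337369) = -4/9 - 337369/9 = -337373/9 ≈ -37486.)
401243/(-397834) + t/((-294*(249 + 236))) = 401243/(-397834) - 337373*(-1/(294*(249 + 236)))/9 = 401243*(-1/397834) - 337373/(9*((-294*485))) = -401243/397834 - 337373/9/(-142590) = -401243/397834 - 337373/9*(-1/142590) = -401243/397834 + 337373/1283310 = -95175176062/127636087635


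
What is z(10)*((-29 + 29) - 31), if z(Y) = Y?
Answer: -310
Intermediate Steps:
z(10)*((-29 + 29) - 31) = 10*((-29 + 29) - 31) = 10*(0 - 31) = 10*(-31) = -310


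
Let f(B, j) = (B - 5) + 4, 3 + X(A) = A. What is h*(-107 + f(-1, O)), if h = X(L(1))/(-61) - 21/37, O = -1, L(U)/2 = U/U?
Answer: 135596/2257 ≈ 60.078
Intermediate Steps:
L(U) = 2 (L(U) = 2*(U/U) = 2*1 = 2)
X(A) = -3 + A
f(B, j) = -1 + B (f(B, j) = (-5 + B) + 4 = -1 + B)
h = -1244/2257 (h = (-3 + 2)/(-61) - 21/37 = -1*(-1/61) - 21*1/37 = 1/61 - 21/37 = -1244/2257 ≈ -0.55117)
h*(-107 + f(-1, O)) = -1244*(-107 + (-1 - 1))/2257 = -1244*(-107 - 2)/2257 = -1244/2257*(-109) = 135596/2257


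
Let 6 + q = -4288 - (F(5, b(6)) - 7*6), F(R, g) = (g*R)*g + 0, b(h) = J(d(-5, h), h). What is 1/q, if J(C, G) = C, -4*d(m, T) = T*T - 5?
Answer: -16/72837 ≈ -0.00021967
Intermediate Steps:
d(m, T) = 5/4 - T**2/4 (d(m, T) = -(T*T - 5)/4 = -(T**2 - 5)/4 = -(-5 + T**2)/4 = 5/4 - T**2/4)
b(h) = 5/4 - h**2/4
F(R, g) = R*g**2 (F(R, g) = (R*g)*g + 0 = R*g**2 + 0 = R*g**2)
q = -72837/16 (q = -6 + (-4288 - (5*(5/4 - 1/4*6**2)**2 - 7*6)) = -6 + (-4288 - (5*(5/4 - 1/4*36)**2 - 42)) = -6 + (-4288 - (5*(5/4 - 9)**2 - 42)) = -6 + (-4288 - (5*(-31/4)**2 - 42)) = -6 + (-4288 - (5*(961/16) - 42)) = -6 + (-4288 - (4805/16 - 42)) = -6 + (-4288 - 1*4133/16) = -6 + (-4288 - 4133/16) = -6 - 72741/16 = -72837/16 ≈ -4552.3)
1/q = 1/(-72837/16) = -16/72837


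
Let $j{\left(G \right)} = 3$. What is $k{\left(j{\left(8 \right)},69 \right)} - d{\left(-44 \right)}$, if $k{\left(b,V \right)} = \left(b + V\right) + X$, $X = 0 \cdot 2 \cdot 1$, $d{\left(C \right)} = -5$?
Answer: $77$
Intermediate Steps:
$X = 0$ ($X = 0 \cdot 1 = 0$)
$k{\left(b,V \right)} = V + b$ ($k{\left(b,V \right)} = \left(b + V\right) + 0 = \left(V + b\right) + 0 = V + b$)
$k{\left(j{\left(8 \right)},69 \right)} - d{\left(-44 \right)} = \left(69 + 3\right) - -5 = 72 + 5 = 77$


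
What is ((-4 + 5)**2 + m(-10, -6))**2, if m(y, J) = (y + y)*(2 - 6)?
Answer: 6561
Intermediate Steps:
m(y, J) = -8*y (m(y, J) = (2*y)*(-4) = -8*y)
((-4 + 5)**2 + m(-10, -6))**2 = ((-4 + 5)**2 - 8*(-10))**2 = (1**2 + 80)**2 = (1 + 80)**2 = 81**2 = 6561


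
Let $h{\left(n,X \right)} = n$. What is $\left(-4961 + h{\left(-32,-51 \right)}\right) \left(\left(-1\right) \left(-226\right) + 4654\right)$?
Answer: $-24365840$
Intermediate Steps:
$\left(-4961 + h{\left(-32,-51 \right)}\right) \left(\left(-1\right) \left(-226\right) + 4654\right) = \left(-4961 - 32\right) \left(\left(-1\right) \left(-226\right) + 4654\right) = - 4993 \left(226 + 4654\right) = \left(-4993\right) 4880 = -24365840$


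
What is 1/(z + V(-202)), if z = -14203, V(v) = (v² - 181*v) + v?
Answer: 1/62961 ≈ 1.5883e-5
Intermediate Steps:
V(v) = v² - 180*v
1/(z + V(-202)) = 1/(-14203 - 202*(-180 - 202)) = 1/(-14203 - 202*(-382)) = 1/(-14203 + 77164) = 1/62961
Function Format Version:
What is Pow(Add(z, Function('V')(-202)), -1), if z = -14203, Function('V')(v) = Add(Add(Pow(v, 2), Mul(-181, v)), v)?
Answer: Rational(1, 62961) ≈ 1.5883e-5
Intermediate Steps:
Function('V')(v) = Add(Pow(v, 2), Mul(-180, v))
Pow(Add(z, Function('V')(-202)), -1) = Pow(Add(-14203, Mul(-202, Add(-180, -202))), -1) = Pow(Add(-14203, Mul(-202, -382)), -1) = Pow(Add(-14203, 77164), -1) = Pow(62961, -1) = Rational(1, 62961)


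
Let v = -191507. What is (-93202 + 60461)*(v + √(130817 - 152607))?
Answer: 6270130687 - 32741*I*√21790 ≈ 6.2701e+9 - 4.833e+6*I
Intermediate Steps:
(-93202 + 60461)*(v + √(130817 - 152607)) = (-93202 + 60461)*(-191507 + √(130817 - 152607)) = -32741*(-191507 + √(-21790)) = -32741*(-191507 + I*√21790) = 6270130687 - 32741*I*√21790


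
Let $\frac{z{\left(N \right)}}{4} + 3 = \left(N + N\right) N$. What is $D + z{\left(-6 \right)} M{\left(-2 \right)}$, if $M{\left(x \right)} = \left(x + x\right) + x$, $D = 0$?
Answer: $-1656$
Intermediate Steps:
$z{\left(N \right)} = -12 + 8 N^{2}$ ($z{\left(N \right)} = -12 + 4 \left(N + N\right) N = -12 + 4 \cdot 2 N N = -12 + 4 \cdot 2 N^{2} = -12 + 8 N^{2}$)
$M{\left(x \right)} = 3 x$ ($M{\left(x \right)} = 2 x + x = 3 x$)
$D + z{\left(-6 \right)} M{\left(-2 \right)} = 0 + \left(-12 + 8 \left(-6\right)^{2}\right) 3 \left(-2\right) = 0 + \left(-12 + 8 \cdot 36\right) \left(-6\right) = 0 + \left(-12 + 288\right) \left(-6\right) = 0 + 276 \left(-6\right) = 0 - 1656 = -1656$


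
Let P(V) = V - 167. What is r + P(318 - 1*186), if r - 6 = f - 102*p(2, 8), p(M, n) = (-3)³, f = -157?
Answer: 2568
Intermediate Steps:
p(M, n) = -27
P(V) = -167 + V
r = 2603 (r = 6 + (-157 - 102*(-27)) = 6 + (-157 + 2754) = 6 + 2597 = 2603)
r + P(318 - 1*186) = 2603 + (-167 + (318 - 1*186)) = 2603 + (-167 + (318 - 186)) = 2603 + (-167 + 132) = 2603 - 35 = 2568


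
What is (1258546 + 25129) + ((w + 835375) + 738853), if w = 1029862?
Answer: 3887765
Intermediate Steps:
(1258546 + 25129) + ((w + 835375) + 738853) = (1258546 + 25129) + ((1029862 + 835375) + 738853) = 1283675 + (1865237 + 738853) = 1283675 + 2604090 = 3887765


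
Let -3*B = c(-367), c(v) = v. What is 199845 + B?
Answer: 599902/3 ≈ 1.9997e+5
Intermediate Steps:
B = 367/3 (B = -1/3*(-367) = 367/3 ≈ 122.33)
199845 + B = 199845 + 367/3 = 599902/3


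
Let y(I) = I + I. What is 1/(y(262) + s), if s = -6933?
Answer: -1/6409 ≈ -0.00015603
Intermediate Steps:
y(I) = 2*I
1/(y(262) + s) = 1/(2*262 - 6933) = 1/(524 - 6933) = 1/(-6409) = -1/6409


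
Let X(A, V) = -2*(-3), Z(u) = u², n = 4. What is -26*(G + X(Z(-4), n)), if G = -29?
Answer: 598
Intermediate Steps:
X(A, V) = 6
-26*(G + X(Z(-4), n)) = -26*(-29 + 6) = -26*(-23) = 598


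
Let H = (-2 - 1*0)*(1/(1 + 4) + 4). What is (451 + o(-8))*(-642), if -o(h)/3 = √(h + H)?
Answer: -289542 + 1926*I*√410/5 ≈ -2.8954e+5 + 7799.7*I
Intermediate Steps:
H = -42/5 (H = (-2 + 0)*(1/5 + 4) = -2*(⅕ + 4) = -2*21/5 = -42/5 ≈ -8.4000)
o(h) = -3*√(-42/5 + h) (o(h) = -3*√(h - 42/5) = -3*√(-42/5 + h))
(451 + o(-8))*(-642) = (451 - 3*√(-210 + 25*(-8))/5)*(-642) = (451 - 3*√(-210 - 200)/5)*(-642) = (451 - 3*I*√410/5)*(-642) = -289542 + 1926*I*√410/5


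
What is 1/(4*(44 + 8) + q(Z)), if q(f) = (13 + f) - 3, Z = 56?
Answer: 1/274 ≈ 0.0036496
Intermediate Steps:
q(f) = 10 + f
1/(4*(44 + 8) + q(Z)) = 1/(4*(44 + 8) + (10 + 56)) = 1/(4*52 + 66) = 1/(208 + 66) = 1/274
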